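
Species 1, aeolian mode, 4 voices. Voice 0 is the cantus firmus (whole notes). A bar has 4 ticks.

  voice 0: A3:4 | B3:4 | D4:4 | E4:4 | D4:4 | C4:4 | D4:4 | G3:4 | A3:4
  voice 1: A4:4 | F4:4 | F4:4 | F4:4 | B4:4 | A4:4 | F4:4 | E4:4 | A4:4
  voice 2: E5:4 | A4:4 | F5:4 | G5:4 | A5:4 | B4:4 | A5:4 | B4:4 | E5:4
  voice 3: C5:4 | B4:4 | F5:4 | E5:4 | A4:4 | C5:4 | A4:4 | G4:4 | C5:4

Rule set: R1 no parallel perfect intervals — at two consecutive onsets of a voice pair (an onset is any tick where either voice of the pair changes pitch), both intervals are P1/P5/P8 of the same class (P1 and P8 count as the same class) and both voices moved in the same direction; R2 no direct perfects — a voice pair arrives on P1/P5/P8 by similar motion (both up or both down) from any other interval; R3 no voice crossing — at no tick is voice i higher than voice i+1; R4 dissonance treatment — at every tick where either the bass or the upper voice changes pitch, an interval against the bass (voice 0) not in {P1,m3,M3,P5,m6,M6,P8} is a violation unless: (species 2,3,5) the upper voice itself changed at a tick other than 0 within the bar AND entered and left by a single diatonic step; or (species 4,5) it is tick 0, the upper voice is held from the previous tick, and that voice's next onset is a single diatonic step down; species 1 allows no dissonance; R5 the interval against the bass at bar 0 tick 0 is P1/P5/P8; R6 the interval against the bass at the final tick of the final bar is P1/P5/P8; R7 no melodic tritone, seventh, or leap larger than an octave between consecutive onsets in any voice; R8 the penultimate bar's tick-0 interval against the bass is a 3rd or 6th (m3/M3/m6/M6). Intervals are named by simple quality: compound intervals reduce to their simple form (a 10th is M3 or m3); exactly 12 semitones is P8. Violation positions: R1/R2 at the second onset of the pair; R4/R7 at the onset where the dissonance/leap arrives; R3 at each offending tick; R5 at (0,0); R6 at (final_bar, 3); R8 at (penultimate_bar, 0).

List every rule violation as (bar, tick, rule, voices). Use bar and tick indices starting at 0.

(0, 0, R3, (2, 3))
(0, 0, R5, (0, 3))
(0, 1, R3, (2, 3))
(0, 2, R3, (2, 3))
(0, 3, R3, (2, 3))
(1, 0, R4, (0, 1))
(1, 0, R4, (0, 2))
(2, 0, R2, (2, 3))
(2, 0, R7, (3,))
(3, 0, R3, (2, 3))
(3, 0, R4, (0, 1))
(3, 1, R3, (2, 3))
(3, 2, R3, (2, 3))
(3, 3, R3, (2, 3))
(4, 0, R2, (0, 3))
(4, 0, R3, (2, 3))
(4, 0, R7, (1,))
(4, 1, R3, (2, 3))
(4, 2, R3, (2, 3))
(4, 3, R3, (2, 3))
(5, 0, R4, (0, 2))
(5, 0, R7, (2,))
(6, 0, R2, (0, 2))
(6, 0, R3, (2, 3))
(6, 0, R7, (2,))
(6, 1, R3, (2, 3))
(6, 2, R3, (2, 3))
(6, 3, R3, (2, 3))
(7, 0, R2, (0, 3))
(7, 0, R2, (1, 2))
(7, 0, R3, (2, 3))
(7, 0, R7, (2,))
(7, 0, R8, (0, 3))
(7, 1, R3, (2, 3))
(7, 2, R3, (2, 3))
(7, 3, R3, (2, 3))
(8, 0, R1, (1, 2))
(8, 0, R2, (0, 1))
(8, 0, R2, (0, 2))
(8, 0, R3, (2, 3))
(8, 1, R3, (2, 3))
(8, 2, R3, (2, 3))
(8, 3, R3, (2, 3))
(8, 3, R6, (0, 3))

bar 0: v0=A3 v1=A4 v2=E5 v3=C5 downbeat m3
bar 1: v0=B3 v1=F4 v2=A4 v3=B4 downbeat P8
bar 2: v0=D4 v1=F4 v2=F5 v3=F5 downbeat m3
bar 3: v0=E4 v1=F4 v2=G5 v3=E5 downbeat P8
bar 4: v0=D4 v1=B4 v2=A5 v3=A4 downbeat P5
bar 5: v0=C4 v1=A4 v2=B4 v3=C5 downbeat P8
bar 6: v0=D4 v1=F4 v2=A5 v3=A4 downbeat P5
bar 7: v0=G3 v1=E4 v2=B4 v3=G4 downbeat P8
bar 8: v0=A3 v1=A4 v2=E5 v3=C5 downbeat m3
  -> R3 @ bar 0 tick 0 v(2, 3): E5 above C5
  -> R5 @ bar 0 tick 0 v(0, 3): opens on m3
  -> R3 @ bar 0 tick 1 v(2, 3): E5 above C5
  -> R3 @ bar 0 tick 2 v(2, 3): E5 above C5
  -> R3 @ bar 0 tick 3 v(2, 3): E5 above C5
  -> R4 @ bar 1 tick 0 v(0, 1): B3/F4 TT untreated
  -> R4 @ bar 1 tick 0 v(0, 2): B3/A4 m7 untreated
  -> R2 @ bar 2 tick 0 v(2, 3): A4/B4 M2 -> F5/F5 P1 similar
  -> R7 @ bar 2 tick 0 v(3,): B4->F5 leap 6st
  -> R3 @ bar 3 tick 0 v(2, 3): G5 above E5
  -> R4 @ bar 3 tick 0 v(0, 1): E4/F4 m2 untreated
  -> R3 @ bar 3 tick 1 v(2, 3): G5 above E5
  -> R3 @ bar 3 tick 2 v(2, 3): G5 above E5
  -> R3 @ bar 3 tick 3 v(2, 3): G5 above E5
  -> R2 @ bar 4 tick 0 v(0, 3): E4/E5 P8 -> D4/A4 P5 similar
  -> R3 @ bar 4 tick 0 v(2, 3): A5 above A4
  -> R7 @ bar 4 tick 0 v(1,): F4->B4 leap 6st
  -> R3 @ bar 4 tick 1 v(2, 3): A5 above A4
  -> R3 @ bar 4 tick 2 v(2, 3): A5 above A4
  -> R3 @ bar 4 tick 3 v(2, 3): A5 above A4
  -> R4 @ bar 5 tick 0 v(0, 2): C4/B4 M7 untreated
  -> R7 @ bar 5 tick 0 v(2,): A5->B4 leap 10st
  -> R2 @ bar 6 tick 0 v(0, 2): C4/B4 M7 -> D4/A5 P5 similar
  -> R3 @ bar 6 tick 0 v(2, 3): A5 above A4
  -> R7 @ bar 6 tick 0 v(2,): B4->A5 leap 10st
  -> R3 @ bar 6 tick 1 v(2, 3): A5 above A4
  -> R3 @ bar 6 tick 2 v(2, 3): A5 above A4
  -> R3 @ bar 6 tick 3 v(2, 3): A5 above A4
  -> R2 @ bar 7 tick 0 v(0, 3): D4/A4 P5 -> G3/G4 P8 similar
  -> R2 @ bar 7 tick 0 v(1, 2): F4/A5 M3 -> E4/B4 P5 similar
  -> R3 @ bar 7 tick 0 v(2, 3): B4 above G4
  -> R7 @ bar 7 tick 0 v(2,): A5->B4 leap 10st
  -> R8 @ bar 7 tick 0 v(0, 3): penult P8 not 3rd/6th
  -> R3 @ bar 7 tick 1 v(2, 3): B4 above G4
  -> R3 @ bar 7 tick 2 v(2, 3): B4 above G4
  -> R3 @ bar 7 tick 3 v(2, 3): B4 above G4
  -> R1 @ bar 8 tick 0 v(1, 2): E4/B4 P5 -> A4/E5 P5 similar
  -> R2 @ bar 8 tick 0 v(0, 1): G3/E4 M6 -> A3/A4 P8 similar
  -> R2 @ bar 8 tick 0 v(0, 2): G3/B4 M3 -> A3/E5 P5 similar
  -> R3 @ bar 8 tick 0 v(2, 3): E5 above C5
  -> R3 @ bar 8 tick 1 v(2, 3): E5 above C5
  -> R3 @ bar 8 tick 2 v(2, 3): E5 above C5
  -> R3 @ bar 8 tick 3 v(2, 3): E5 above C5
  -> R6 @ bar 8 tick 3 v(0, 3): closes on m3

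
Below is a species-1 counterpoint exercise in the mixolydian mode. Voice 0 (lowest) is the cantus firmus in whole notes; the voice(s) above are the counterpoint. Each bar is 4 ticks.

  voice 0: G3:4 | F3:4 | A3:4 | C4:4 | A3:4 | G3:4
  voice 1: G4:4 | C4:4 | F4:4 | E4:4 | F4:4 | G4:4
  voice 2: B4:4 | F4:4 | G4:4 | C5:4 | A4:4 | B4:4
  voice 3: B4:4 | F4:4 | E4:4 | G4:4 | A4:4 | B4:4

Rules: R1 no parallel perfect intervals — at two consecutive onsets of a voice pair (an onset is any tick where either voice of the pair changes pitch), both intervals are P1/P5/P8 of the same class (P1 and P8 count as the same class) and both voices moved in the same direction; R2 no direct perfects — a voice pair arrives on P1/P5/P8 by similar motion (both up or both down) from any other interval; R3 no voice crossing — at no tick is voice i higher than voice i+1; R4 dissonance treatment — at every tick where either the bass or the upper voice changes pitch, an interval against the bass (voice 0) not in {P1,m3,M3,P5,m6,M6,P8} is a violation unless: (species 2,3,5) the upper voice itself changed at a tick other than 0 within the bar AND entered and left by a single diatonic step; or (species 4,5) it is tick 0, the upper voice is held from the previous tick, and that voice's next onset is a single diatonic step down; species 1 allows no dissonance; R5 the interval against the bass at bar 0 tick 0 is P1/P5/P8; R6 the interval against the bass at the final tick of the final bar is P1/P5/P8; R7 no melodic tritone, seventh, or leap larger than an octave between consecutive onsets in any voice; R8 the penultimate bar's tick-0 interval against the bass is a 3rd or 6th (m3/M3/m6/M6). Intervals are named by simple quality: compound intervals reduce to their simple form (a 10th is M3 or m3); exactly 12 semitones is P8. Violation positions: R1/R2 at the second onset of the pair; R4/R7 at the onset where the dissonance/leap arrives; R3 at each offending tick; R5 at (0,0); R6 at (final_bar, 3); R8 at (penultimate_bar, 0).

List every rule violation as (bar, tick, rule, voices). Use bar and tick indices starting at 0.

bar 0: v0=G3 v1=G4 v2=B4 v3=B4 downbeat M3
bar 1: v0=F3 v1=C4 v2=F4 v3=F4 downbeat P8
bar 2: v0=A3 v1=F4 v2=G4 v3=E4 downbeat P5
bar 3: v0=C4 v1=E4 v2=C5 v3=G4 downbeat P5
bar 4: v0=A3 v1=F4 v2=A4 v3=A4 downbeat P8
bar 5: v0=G3 v1=G4 v2=B4 v3=B4 downbeat M3
  -> R5 @ bar 0 tick 0 v(0, 2): opens on M3
  -> R5 @ bar 0 tick 0 v(0, 3): opens on M3
  -> R1 @ bar 1 tick 0 v(2, 3): B4/B4 P1 -> F4/F4 P1 similar
  -> R2 @ bar 1 tick 0 v(0, 1): G3/G4 P8 -> F3/C4 P5 similar
  -> R2 @ bar 1 tick 0 v(0, 2): G3/B4 M3 -> F3/F4 P8 similar
  -> R2 @ bar 1 tick 0 v(0, 3): G3/B4 M3 -> F3/F4 P8 similar
  -> R7 @ bar 1 tick 0 v(2,): B4->F4 leap 6st
  -> R7 @ bar 1 tick 0 v(3,): B4->F4 leap 6st
  -> R3 @ bar 2 tick 0 v(2, 3): G4 above E4
  -> R4 @ bar 2 tick 0 v(0, 2): A3/G4 m7 untreated
  -> R3 @ bar 2 tick 1 v(2, 3): G4 above E4
  -> R3 @ bar 2 tick 2 v(2, 3): G4 above E4
  -> R3 @ bar 2 tick 3 v(2, 3): G4 above E4
  -> R1 @ bar 3 tick 0 v(0, 3): A3/E4 P5 -> C4/G4 P5 similar
  -> R2 @ bar 3 tick 0 v(0, 2): A3/G4 m7 -> C4/C5 P8 similar
  -> R3 @ bar 3 tick 0 v(2, 3): C5 above G4
  -> R3 @ bar 3 tick 1 v(2, 3): C5 above G4
  -> R3 @ bar 3 tick 2 v(2, 3): C5 above G4
  -> R3 @ bar 3 tick 3 v(2, 3): C5 above G4
  -> R1 @ bar 4 tick 0 v(0, 2): C4/C5 P8 -> A3/A4 P8 similar
  -> R8 @ bar 4 tick 0 v(0, 2): penult P8 not 3rd/6th
  -> R8 @ bar 4 tick 0 v(0, 3): penult P8 not 3rd/6th
  -> R1 @ bar 5 tick 0 v(2, 3): A4/A4 P1 -> B4/B4 P1 similar
  -> R6 @ bar 5 tick 3 v(0, 2): closes on M3
  -> R6 @ bar 5 tick 3 v(0, 3): closes on M3

(0, 0, R5, (0, 2))
(0, 0, R5, (0, 3))
(1, 0, R1, (2, 3))
(1, 0, R2, (0, 1))
(1, 0, R2, (0, 2))
(1, 0, R2, (0, 3))
(1, 0, R7, (2,))
(1, 0, R7, (3,))
(2, 0, R3, (2, 3))
(2, 0, R4, (0, 2))
(2, 1, R3, (2, 3))
(2, 2, R3, (2, 3))
(2, 3, R3, (2, 3))
(3, 0, R1, (0, 3))
(3, 0, R2, (0, 2))
(3, 0, R3, (2, 3))
(3, 1, R3, (2, 3))
(3, 2, R3, (2, 3))
(3, 3, R3, (2, 3))
(4, 0, R1, (0, 2))
(4, 0, R8, (0, 2))
(4, 0, R8, (0, 3))
(5, 0, R1, (2, 3))
(5, 3, R6, (0, 2))
(5, 3, R6, (0, 3))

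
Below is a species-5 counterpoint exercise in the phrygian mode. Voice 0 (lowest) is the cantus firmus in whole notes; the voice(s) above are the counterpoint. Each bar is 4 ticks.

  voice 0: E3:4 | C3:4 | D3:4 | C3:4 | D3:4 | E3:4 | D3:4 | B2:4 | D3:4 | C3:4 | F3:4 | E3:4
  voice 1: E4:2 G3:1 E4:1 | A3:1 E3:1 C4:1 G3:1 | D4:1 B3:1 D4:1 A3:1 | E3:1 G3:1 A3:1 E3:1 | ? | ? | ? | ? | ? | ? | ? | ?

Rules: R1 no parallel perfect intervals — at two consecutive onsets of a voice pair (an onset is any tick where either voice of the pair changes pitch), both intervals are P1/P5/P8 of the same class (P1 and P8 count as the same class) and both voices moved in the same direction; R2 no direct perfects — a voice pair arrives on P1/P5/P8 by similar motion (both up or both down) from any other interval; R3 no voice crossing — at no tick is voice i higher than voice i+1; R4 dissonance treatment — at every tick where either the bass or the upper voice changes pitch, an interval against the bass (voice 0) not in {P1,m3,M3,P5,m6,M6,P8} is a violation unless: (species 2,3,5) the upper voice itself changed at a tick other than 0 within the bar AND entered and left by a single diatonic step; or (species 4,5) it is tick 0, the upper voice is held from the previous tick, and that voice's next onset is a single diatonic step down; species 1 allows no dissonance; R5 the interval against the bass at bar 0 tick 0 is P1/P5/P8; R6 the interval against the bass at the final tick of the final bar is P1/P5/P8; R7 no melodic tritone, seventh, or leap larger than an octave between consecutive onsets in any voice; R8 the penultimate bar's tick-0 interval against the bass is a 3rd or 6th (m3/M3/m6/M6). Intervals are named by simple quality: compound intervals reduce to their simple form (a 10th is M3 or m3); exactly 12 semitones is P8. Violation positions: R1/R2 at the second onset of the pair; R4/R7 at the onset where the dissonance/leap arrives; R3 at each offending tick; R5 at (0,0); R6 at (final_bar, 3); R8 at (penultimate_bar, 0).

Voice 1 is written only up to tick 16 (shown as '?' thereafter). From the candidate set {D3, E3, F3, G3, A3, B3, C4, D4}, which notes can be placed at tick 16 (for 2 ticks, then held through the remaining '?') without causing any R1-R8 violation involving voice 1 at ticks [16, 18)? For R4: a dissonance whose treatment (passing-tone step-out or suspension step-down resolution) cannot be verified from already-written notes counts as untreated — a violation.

D3: legal
E3: violates R4
F3: legal
G3: violates R4
A3: violates R2
B3: legal
C4: violates R4
D4: violates R2,R7

{B3, D3, F3}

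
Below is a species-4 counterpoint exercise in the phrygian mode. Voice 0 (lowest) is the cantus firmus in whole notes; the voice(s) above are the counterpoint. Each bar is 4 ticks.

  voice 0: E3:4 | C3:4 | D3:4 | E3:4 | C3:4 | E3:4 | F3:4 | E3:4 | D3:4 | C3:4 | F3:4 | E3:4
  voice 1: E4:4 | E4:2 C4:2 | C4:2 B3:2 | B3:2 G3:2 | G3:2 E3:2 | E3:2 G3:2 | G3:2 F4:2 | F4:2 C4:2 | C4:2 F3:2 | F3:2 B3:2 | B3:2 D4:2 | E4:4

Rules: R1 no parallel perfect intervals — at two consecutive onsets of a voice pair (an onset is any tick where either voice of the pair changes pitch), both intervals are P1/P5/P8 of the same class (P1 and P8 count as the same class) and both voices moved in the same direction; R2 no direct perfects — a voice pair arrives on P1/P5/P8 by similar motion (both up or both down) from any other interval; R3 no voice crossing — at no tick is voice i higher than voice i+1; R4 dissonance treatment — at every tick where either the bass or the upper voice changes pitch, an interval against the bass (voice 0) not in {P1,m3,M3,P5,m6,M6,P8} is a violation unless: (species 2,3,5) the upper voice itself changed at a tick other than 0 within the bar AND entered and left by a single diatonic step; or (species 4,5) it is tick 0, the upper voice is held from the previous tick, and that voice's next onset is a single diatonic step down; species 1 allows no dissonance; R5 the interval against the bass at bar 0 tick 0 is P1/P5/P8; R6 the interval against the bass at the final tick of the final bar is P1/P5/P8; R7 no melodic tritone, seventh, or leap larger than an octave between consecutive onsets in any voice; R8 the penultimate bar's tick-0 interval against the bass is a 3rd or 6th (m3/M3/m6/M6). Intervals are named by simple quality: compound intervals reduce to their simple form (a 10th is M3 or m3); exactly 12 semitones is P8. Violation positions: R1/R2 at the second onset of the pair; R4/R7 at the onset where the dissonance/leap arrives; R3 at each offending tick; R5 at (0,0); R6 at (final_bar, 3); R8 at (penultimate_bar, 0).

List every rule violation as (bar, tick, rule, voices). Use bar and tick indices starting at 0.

(6, 0, R4, (0, 1))
(6, 2, R7, (1,))
(7, 0, R4, (0, 1))
(8, 0, R4, (0, 1))
(9, 0, R4, (0, 1))
(9, 2, R4, (0, 1))
(9, 2, R7, (1,))
(10, 0, R4, (0, 1))
(10, 0, R8, (0, 1))

bar 0: v0=E3 v1=E4 downbeat P8
bar 1: v0=C3 v1=E4 downbeat M3
bar 2: v0=D3 v1=C4 downbeat m7
bar 3: v0=E3 v1=B3 downbeat P5
bar 4: v0=C3 v1=G3 downbeat P5
bar 5: v0=E3 v1=E3 downbeat P1
bar 6: v0=F3 v1=G3 downbeat M2
bar 7: v0=E3 v1=F4 downbeat m2
bar 8: v0=D3 v1=C4 downbeat m7
bar 9: v0=C3 v1=F3 downbeat P4
bar 10: v0=F3 v1=B3 downbeat TT
bar 11: v0=E3 v1=E4 downbeat P8
  -> R4 @ bar 6 tick 0 v(0, 1): F3/G3 M2 untreated
  -> R7 @ bar 6 tick 2 v(1,): G3->F4 leap 10st
  -> R4 @ bar 7 tick 0 v(0, 1): E3/F4 m2 untreated
  -> R4 @ bar 8 tick 0 v(0, 1): D3/C4 m7 untreated
  -> R4 @ bar 9 tick 0 v(0, 1): C3/F3 P4 untreated
  -> R4 @ bar 9 tick 2 v(0, 1): C3/B3 M7 untreated
  -> R7 @ bar 9 tick 2 v(1,): F3->B3 leap 6st
  -> R4 @ bar 10 tick 0 v(0, 1): F3/B3 TT untreated
  -> R8 @ bar 10 tick 0 v(0, 1): penult TT not 3rd/6th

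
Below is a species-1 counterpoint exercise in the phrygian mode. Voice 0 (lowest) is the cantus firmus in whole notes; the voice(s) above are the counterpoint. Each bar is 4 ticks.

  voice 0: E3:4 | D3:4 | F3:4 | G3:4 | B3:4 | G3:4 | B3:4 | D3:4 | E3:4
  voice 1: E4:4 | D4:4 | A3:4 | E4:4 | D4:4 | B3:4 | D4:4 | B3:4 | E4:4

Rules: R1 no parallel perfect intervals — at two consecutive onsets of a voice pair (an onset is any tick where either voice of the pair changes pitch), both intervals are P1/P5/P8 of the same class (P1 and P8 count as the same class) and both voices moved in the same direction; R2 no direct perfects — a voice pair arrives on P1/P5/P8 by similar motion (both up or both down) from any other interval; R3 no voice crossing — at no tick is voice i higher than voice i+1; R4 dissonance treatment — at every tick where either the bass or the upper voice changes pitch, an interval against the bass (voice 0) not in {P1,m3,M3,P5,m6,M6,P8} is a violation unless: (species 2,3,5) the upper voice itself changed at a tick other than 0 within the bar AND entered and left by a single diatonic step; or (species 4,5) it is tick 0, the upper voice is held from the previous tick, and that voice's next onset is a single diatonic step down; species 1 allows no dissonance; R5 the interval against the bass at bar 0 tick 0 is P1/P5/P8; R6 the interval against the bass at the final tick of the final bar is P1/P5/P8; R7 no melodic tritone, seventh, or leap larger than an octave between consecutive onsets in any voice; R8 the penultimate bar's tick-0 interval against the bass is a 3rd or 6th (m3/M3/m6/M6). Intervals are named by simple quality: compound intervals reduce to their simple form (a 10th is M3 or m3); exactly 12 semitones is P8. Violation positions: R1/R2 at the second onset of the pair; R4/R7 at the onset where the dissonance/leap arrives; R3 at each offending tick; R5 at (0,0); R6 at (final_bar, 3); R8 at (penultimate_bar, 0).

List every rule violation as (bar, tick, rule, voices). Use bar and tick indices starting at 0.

(1, 0, R1, (0, 1))
(8, 0, R2, (0, 1))

bar 0: v0=E3 v1=E4 downbeat P8
bar 1: v0=D3 v1=D4 downbeat P8
bar 2: v0=F3 v1=A3 downbeat M3
bar 3: v0=G3 v1=E4 downbeat M6
bar 4: v0=B3 v1=D4 downbeat m3
bar 5: v0=G3 v1=B3 downbeat M3
bar 6: v0=B3 v1=D4 downbeat m3
bar 7: v0=D3 v1=B3 downbeat M6
bar 8: v0=E3 v1=E4 downbeat P8
  -> R1 @ bar 1 tick 0 v(0, 1): E3/E4 P8 -> D3/D4 P8 similar
  -> R2 @ bar 8 tick 0 v(0, 1): D3/B3 M6 -> E3/E4 P8 similar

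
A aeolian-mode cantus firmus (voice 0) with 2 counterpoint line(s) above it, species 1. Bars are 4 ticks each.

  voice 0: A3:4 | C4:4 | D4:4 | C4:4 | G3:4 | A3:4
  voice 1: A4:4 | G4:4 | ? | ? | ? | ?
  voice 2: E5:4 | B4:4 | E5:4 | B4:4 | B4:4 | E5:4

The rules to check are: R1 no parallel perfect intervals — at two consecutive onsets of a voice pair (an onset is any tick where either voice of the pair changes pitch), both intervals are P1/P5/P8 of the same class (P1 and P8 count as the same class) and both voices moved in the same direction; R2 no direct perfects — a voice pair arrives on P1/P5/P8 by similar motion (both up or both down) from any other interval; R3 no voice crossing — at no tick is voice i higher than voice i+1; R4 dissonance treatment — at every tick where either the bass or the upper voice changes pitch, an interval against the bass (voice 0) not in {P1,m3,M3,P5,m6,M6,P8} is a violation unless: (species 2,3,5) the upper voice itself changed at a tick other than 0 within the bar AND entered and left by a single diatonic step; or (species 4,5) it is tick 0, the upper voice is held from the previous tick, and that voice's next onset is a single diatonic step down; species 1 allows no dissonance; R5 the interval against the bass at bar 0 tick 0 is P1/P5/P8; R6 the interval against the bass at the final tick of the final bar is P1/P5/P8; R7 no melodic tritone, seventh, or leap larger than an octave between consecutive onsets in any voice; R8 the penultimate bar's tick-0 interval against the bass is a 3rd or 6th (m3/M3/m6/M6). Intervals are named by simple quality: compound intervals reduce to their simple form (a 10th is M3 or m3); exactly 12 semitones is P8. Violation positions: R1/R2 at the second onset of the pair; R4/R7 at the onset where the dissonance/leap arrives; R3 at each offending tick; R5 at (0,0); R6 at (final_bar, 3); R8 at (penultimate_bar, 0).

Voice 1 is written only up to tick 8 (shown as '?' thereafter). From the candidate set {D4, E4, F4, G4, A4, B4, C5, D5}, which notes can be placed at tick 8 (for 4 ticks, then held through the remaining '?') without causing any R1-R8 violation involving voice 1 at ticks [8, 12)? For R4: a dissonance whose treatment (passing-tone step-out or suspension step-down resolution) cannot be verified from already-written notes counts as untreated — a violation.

D4: legal
E4: violates R4
F4: legal
G4: violates R4
A4: violates R1,R2
B4: legal
C5: violates R4
D5: violates R2

{B4, D4, F4}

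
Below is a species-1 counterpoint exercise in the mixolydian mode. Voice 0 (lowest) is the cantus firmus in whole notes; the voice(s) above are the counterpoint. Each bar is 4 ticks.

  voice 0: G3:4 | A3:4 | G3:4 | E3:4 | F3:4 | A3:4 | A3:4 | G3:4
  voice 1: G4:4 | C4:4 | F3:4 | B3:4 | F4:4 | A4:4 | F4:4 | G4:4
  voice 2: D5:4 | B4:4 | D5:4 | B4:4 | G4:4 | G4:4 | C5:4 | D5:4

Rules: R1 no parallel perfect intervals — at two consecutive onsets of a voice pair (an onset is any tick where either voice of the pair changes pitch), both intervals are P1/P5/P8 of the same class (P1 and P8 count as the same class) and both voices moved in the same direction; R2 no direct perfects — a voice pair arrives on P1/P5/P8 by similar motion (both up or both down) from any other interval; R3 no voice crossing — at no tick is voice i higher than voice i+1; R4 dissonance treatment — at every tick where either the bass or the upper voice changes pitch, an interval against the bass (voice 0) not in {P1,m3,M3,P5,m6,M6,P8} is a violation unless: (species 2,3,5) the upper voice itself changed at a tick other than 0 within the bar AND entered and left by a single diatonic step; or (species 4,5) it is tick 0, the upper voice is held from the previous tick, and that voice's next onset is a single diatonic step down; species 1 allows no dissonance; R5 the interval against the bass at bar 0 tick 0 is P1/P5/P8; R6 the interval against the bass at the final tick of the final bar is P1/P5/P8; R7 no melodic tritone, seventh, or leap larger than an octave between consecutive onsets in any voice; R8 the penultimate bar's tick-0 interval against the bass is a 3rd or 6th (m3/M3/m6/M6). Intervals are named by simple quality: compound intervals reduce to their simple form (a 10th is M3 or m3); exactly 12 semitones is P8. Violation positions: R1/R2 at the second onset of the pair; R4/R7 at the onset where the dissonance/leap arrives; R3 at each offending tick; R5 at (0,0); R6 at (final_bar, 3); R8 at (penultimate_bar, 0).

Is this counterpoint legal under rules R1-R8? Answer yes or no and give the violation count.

bar 0: v0=G3 v1=G4 v2=D5 (P5)
bar 1: v0=A3 v1=C4 v2=B4 (M2)
bar 2: v0=G3 v1=F3 v2=D5 (P5)
bar 3: v0=E3 v1=B3 v2=B4 (P5)
bar 4: v0=F3 v1=F4 v2=G4 (M2)
bar 5: v0=A3 v1=A4 v2=G4 (m7)
bar 6: v0=A3 v1=F4 v2=C5 (m3)
bar 7: v0=G3 v1=G4 v2=D5 (P5)
  R4 @ bar1.0: A3/B4 M2 untreated
  R3 @ bar2.0: G3 above F3
  R4 @ bar2.0: G3/F3 M2 untreated
  R3 @ bar2.1: G3 above F3
  R3 @ bar2.2: G3 above F3
  R3 @ bar2.3: G3 above F3
  R1 @ bar3.0: G3/D5 P5 -> E3/B4 P5 similar
  R7 @ bar3.0: F3->B3 leap 6st
  R2 @ bar4.0: E3/B3 P5 -> F3/F4 P8 similar
  R4 @ bar4.0: F3/G4 M2 untreated
  R7 @ bar4.0: B3->F4 leap 6st
  R1 @ bar5.0: F3/F4 P8 -> A3/A4 P8 similar
  R3 @ bar5.0: A4 above G4
  R4 @ bar5.0: A3/G4 m7 untreated
  R3 @ bar5.1: A4 above G4
  R3 @ bar5.2: A4 above G4
  R3 @ bar5.3: A4 above G4
  R1 @ bar7.0: F4/C5 P5 -> G4/D5 P5 similar

No (18 violations)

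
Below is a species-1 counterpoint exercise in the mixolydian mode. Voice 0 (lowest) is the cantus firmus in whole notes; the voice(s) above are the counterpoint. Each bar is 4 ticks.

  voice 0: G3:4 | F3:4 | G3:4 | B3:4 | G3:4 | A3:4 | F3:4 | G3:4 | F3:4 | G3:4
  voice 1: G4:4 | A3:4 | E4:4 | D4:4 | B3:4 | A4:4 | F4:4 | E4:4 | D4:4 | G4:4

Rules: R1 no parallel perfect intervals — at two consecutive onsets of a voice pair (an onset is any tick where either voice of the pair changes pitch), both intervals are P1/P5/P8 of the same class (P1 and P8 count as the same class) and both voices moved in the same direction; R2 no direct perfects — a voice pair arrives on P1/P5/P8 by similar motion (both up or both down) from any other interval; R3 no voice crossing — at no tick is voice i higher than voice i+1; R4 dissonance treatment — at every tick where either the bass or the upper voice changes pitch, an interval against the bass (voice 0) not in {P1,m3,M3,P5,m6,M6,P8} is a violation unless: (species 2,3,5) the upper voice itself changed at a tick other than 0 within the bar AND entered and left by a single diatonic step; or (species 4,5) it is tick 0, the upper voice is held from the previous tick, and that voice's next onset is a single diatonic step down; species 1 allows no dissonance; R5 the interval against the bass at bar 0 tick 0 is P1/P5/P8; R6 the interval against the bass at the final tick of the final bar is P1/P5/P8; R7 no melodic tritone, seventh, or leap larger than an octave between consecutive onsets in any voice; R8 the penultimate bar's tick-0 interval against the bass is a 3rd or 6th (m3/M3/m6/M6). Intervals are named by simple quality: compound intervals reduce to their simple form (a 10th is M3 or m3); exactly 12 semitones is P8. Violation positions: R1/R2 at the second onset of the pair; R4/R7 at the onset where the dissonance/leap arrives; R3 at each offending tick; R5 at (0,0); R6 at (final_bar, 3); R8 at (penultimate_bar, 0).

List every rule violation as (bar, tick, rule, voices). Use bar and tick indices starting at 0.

bar 0: v0=G3 v1=G4 downbeat P8
bar 1: v0=F3 v1=A3 downbeat M3
bar 2: v0=G3 v1=E4 downbeat M6
bar 3: v0=B3 v1=D4 downbeat m3
bar 4: v0=G3 v1=B3 downbeat M3
bar 5: v0=A3 v1=A4 downbeat P8
bar 6: v0=F3 v1=F4 downbeat P8
bar 7: v0=G3 v1=E4 downbeat M6
bar 8: v0=F3 v1=D4 downbeat M6
bar 9: v0=G3 v1=G4 downbeat P8
  -> R7 @ bar 1 tick 0 v(1,): G4->A3 leap 10st
  -> R2 @ bar 5 tick 0 v(0, 1): G3/B3 M3 -> A3/A4 P8 similar
  -> R7 @ bar 5 tick 0 v(1,): B3->A4 leap 10st
  -> R1 @ bar 6 tick 0 v(0, 1): A3/A4 P8 -> F3/F4 P8 similar
  -> R2 @ bar 9 tick 0 v(0, 1): F3/D4 M6 -> G3/G4 P8 similar

(1, 0, R7, (1,))
(5, 0, R2, (0, 1))
(5, 0, R7, (1,))
(6, 0, R1, (0, 1))
(9, 0, R2, (0, 1))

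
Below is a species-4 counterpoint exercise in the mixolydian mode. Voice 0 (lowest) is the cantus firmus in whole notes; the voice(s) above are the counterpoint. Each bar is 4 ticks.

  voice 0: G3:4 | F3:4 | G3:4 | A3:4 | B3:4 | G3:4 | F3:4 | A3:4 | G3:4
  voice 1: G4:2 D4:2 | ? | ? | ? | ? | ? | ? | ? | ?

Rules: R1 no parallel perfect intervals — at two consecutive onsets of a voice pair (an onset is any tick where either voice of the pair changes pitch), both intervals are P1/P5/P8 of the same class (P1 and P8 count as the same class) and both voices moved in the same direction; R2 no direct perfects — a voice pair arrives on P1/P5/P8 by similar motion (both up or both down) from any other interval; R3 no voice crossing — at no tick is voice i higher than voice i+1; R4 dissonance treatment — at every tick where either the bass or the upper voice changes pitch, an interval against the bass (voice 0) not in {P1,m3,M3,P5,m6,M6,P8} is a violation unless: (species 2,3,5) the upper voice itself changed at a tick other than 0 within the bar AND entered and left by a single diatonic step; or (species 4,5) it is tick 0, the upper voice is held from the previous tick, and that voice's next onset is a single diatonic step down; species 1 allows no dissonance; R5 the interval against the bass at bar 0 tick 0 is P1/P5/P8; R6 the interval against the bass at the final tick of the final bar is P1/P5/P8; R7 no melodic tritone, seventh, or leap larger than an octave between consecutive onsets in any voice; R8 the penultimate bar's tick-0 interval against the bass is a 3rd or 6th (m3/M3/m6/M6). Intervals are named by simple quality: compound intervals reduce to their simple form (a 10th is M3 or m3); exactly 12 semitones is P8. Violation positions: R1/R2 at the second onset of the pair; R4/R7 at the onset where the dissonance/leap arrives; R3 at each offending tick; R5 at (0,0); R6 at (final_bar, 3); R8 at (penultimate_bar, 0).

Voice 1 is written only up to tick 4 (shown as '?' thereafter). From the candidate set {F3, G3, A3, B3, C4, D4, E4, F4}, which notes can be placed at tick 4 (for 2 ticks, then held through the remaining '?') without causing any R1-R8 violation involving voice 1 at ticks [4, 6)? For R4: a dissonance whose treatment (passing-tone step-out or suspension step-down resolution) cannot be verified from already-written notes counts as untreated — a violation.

{A3, D4, F4}

F3: violates R2
G3: violates R4
A3: legal
B3: violates R4
C4: violates R1
D4: legal
E4: violates R4
F4: legal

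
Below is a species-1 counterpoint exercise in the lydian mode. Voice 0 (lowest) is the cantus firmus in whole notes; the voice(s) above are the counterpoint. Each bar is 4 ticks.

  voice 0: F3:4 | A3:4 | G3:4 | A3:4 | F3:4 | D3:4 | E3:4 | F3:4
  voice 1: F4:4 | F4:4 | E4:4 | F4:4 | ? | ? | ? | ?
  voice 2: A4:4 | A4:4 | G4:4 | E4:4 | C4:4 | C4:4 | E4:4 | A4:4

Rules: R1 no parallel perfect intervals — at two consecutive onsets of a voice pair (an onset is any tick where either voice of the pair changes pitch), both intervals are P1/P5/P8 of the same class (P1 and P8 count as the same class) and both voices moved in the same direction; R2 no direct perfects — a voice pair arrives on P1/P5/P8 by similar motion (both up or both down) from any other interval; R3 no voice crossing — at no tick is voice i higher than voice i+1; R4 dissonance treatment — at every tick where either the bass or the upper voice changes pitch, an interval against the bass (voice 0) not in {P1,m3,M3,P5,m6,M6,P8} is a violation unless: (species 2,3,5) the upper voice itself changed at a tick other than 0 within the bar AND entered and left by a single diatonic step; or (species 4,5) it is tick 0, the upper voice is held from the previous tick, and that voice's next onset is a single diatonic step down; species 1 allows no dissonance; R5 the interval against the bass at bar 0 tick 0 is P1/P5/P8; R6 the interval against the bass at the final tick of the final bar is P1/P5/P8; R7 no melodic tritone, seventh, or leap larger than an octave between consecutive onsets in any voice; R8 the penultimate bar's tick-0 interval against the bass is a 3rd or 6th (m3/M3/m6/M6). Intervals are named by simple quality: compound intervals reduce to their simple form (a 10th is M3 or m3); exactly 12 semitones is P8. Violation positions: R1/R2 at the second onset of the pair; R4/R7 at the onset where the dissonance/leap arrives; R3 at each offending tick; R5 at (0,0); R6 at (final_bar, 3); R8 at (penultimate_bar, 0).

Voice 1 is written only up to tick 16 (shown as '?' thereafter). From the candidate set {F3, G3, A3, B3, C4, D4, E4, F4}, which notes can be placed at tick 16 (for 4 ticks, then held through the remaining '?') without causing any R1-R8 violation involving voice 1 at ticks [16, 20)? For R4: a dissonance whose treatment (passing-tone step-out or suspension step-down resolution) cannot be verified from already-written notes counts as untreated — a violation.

{A3}

F3: violates R2
G3: violates R4,R7
A3: legal
B3: violates R4,R7
C4: violates R2
D4: violates R3
E4: violates R3,R4
F4: violates R3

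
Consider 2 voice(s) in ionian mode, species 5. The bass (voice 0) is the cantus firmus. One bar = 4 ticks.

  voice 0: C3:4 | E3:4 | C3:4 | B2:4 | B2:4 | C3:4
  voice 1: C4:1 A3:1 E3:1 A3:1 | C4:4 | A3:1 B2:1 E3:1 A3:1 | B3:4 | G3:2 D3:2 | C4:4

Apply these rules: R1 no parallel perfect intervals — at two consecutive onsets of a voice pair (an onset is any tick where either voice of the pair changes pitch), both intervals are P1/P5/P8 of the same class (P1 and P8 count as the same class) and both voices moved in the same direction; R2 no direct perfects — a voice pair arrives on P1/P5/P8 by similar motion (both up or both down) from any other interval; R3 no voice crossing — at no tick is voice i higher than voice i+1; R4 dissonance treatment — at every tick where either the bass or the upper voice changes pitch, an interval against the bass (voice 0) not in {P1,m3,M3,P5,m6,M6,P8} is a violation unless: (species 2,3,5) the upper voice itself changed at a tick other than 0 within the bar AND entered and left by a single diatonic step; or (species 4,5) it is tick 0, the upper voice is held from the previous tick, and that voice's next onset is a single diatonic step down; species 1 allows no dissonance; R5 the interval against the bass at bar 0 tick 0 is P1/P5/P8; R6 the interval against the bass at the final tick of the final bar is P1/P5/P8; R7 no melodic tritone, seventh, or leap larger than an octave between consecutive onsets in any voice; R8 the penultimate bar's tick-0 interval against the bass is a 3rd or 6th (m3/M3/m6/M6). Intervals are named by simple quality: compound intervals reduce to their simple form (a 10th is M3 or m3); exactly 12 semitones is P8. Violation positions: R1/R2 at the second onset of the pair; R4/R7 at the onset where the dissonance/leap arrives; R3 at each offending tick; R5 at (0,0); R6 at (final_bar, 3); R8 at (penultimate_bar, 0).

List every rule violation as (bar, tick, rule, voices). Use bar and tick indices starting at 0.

bar 0: v0=C3 v1=C4 downbeat P8
bar 1: v0=E3 v1=C4 downbeat m6
bar 2: v0=C3 v1=A3 downbeat M6
bar 3: v0=B2 v1=B3 downbeat P8
bar 4: v0=B2 v1=G3 downbeat m6
bar 5: v0=C3 v1=C4 downbeat P8
  -> R3 @ bar 2 tick 1 v(0, 1): C3 above B2
  -> R4 @ bar 2 tick 1 v(0, 1): C3/B2 m2 untreated
  -> R7 @ bar 2 tick 1 v(1,): A3->B2 leap 10st
  -> R2 @ bar 5 tick 0 v(0, 1): B2/D3 m3 -> C3/C4 P8 similar
  -> R7 @ bar 5 tick 0 v(1,): D3->C4 leap 10st

(2, 1, R3, (0, 1))
(2, 1, R4, (0, 1))
(2, 1, R7, (1,))
(5, 0, R2, (0, 1))
(5, 0, R7, (1,))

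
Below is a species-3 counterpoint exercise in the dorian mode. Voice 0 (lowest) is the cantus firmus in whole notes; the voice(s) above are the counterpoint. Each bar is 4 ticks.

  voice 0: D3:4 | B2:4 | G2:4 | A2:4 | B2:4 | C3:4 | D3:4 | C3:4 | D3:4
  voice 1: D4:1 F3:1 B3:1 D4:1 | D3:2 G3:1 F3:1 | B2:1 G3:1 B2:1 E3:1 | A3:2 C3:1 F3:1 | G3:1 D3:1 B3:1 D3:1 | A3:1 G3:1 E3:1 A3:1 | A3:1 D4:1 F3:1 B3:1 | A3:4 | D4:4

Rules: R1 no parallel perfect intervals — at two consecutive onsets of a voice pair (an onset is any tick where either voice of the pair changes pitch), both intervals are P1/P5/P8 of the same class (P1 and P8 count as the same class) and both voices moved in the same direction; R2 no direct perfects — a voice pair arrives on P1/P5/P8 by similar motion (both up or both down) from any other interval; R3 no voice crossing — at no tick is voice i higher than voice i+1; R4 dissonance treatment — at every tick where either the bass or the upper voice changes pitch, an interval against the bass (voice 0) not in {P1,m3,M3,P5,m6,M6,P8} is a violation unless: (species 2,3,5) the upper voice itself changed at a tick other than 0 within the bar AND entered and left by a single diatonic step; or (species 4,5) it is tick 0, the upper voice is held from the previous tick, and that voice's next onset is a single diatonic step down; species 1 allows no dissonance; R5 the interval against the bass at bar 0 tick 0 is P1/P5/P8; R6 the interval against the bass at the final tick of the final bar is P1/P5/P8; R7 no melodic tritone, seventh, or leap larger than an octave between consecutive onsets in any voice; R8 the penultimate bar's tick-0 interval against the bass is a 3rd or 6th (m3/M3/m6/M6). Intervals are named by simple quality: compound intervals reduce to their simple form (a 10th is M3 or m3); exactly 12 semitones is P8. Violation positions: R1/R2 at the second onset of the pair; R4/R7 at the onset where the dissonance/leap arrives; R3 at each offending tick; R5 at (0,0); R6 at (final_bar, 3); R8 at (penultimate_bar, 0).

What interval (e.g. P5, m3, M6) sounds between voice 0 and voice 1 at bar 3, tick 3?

voice 0=A2 voice 1=F3 -> m6

m6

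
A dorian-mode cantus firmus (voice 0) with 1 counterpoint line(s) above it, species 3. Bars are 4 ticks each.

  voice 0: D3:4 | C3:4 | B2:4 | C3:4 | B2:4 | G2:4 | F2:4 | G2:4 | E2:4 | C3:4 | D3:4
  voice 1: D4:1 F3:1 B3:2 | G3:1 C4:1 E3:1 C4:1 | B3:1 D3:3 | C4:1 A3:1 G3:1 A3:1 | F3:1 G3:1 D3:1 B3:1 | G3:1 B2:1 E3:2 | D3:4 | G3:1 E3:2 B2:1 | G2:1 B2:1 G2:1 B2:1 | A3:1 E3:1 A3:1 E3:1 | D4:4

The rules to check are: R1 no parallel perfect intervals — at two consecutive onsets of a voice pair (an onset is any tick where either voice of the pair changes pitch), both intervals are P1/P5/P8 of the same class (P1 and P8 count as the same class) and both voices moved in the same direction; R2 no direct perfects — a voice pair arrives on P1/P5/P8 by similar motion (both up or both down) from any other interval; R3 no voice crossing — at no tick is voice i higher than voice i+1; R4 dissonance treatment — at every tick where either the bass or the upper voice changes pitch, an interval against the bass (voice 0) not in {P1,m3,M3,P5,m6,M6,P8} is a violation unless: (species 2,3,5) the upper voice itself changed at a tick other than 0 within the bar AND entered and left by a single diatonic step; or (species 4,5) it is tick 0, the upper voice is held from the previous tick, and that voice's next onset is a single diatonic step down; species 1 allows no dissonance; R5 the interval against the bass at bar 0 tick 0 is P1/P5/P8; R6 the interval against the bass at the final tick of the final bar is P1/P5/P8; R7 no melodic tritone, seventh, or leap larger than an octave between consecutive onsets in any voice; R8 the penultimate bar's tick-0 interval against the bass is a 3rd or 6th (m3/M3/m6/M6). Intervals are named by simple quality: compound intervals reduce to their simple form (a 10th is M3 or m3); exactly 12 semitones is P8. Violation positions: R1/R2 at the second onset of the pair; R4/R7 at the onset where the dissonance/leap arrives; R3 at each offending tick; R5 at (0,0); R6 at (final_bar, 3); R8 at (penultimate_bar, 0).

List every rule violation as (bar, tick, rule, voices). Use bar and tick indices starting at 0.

(0, 2, R7, (1,))
(1, 0, R2, (0, 1))
(2, 0, R1, (0, 1))
(3, 0, R2, (0, 1))
(3, 0, R7, (1,))
(4, 0, R4, (0, 1))
(5, 0, R1, (0, 1))
(7, 0, R2, (0, 1))
(9, 0, R7, (1,))
(10, 0, R2, (0, 1))
(10, 0, R7, (1,))

bar 0: v0=D3 v1=D4 downbeat P8
bar 1: v0=C3 v1=G3 downbeat P5
bar 2: v0=B2 v1=B3 downbeat P8
bar 3: v0=C3 v1=C4 downbeat P8
bar 4: v0=B2 v1=F3 downbeat TT
bar 5: v0=G2 v1=G3 downbeat P8
bar 6: v0=F2 v1=D3 downbeat M6
bar 7: v0=G2 v1=G3 downbeat P8
bar 8: v0=E2 v1=G2 downbeat m3
bar 9: v0=C3 v1=A3 downbeat M6
bar 10: v0=D3 v1=D4 downbeat P8
  -> R7 @ bar 0 tick 2 v(1,): F3->B3 leap 6st
  -> R2 @ bar 1 tick 0 v(0, 1): D3/B3 M6 -> C3/G3 P5 similar
  -> R1 @ bar 2 tick 0 v(0, 1): C3/C4 P8 -> B2/B3 P8 similar
  -> R2 @ bar 3 tick 0 v(0, 1): B2/D3 m3 -> C3/C4 P8 similar
  -> R7 @ bar 3 tick 0 v(1,): D3->C4 leap 10st
  -> R4 @ bar 4 tick 0 v(0, 1): B2/F3 TT untreated
  -> R1 @ bar 5 tick 0 v(0, 1): B2/B3 P8 -> G2/G3 P8 similar
  -> R2 @ bar 7 tick 0 v(0, 1): F2/D3 M6 -> G2/G3 P8 similar
  -> R7 @ bar 9 tick 0 v(1,): B2->A3 leap 10st
  -> R2 @ bar 10 tick 0 v(0, 1): C3/E3 M3 -> D3/D4 P8 similar
  -> R7 @ bar 10 tick 0 v(1,): E3->D4 leap 10st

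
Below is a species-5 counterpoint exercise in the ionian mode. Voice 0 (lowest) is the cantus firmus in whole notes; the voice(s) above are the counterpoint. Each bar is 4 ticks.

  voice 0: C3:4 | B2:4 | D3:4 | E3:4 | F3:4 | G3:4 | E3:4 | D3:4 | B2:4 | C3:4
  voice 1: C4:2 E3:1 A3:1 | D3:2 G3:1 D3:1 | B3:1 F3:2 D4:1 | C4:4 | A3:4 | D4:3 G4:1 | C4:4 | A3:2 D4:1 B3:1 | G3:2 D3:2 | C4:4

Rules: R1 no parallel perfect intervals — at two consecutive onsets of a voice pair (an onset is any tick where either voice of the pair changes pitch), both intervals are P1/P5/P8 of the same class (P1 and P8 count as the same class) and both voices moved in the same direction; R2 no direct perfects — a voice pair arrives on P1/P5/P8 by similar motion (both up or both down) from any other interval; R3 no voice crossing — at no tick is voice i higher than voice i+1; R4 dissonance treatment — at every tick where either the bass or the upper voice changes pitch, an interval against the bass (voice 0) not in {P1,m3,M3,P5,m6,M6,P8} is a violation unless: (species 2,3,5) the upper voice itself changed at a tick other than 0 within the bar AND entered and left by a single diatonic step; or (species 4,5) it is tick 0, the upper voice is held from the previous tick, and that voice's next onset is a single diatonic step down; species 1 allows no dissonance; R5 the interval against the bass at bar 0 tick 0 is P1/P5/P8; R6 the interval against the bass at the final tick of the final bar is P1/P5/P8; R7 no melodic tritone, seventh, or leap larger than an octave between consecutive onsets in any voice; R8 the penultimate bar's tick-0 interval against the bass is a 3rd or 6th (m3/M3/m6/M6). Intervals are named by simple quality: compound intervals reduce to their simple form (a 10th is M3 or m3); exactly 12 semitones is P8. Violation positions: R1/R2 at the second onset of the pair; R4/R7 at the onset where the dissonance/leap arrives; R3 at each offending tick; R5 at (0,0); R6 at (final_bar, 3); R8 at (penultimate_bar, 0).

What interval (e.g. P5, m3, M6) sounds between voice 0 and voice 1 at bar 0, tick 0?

P8

voice 0=C3 voice 1=C4 -> P8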